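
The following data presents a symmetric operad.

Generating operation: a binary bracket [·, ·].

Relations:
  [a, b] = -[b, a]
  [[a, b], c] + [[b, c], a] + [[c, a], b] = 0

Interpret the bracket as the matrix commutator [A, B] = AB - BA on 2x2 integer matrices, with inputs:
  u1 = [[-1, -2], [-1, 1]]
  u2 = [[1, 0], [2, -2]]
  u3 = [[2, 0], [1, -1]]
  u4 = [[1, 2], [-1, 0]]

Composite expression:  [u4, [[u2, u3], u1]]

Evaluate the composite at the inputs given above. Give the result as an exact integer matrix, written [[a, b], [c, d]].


[[-12, -24], [-6, 12]]

[u2, u3] = [[0, 0], [3, 0]]
[[u2, u3], u1] = [[6, 0], [-6, -6]]
[u4, [[u2, u3], u1]] = [[-12, -24], [-6, 12]]


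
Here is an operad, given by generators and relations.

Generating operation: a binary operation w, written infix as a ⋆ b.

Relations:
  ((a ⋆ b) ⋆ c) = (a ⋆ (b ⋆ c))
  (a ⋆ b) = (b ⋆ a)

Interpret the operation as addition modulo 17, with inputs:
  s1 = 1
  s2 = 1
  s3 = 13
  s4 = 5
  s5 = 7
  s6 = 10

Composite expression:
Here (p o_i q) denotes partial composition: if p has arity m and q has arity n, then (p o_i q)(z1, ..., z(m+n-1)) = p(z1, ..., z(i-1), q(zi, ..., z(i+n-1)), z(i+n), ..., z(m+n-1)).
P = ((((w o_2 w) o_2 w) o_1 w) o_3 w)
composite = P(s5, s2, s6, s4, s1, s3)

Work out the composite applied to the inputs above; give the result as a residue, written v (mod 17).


(s5 ⋆ s2) = 8
(s6 ⋆ s4) = 15
((s6 ⋆ s4) ⋆ s1) = 16
(((s6 ⋆ s4) ⋆ s1) ⋆ s3) = 12
((s5 ⋆ s2) ⋆ (((s6 ⋆ s4) ⋆ s1) ⋆ s3)) = 3

3 (mod 17)


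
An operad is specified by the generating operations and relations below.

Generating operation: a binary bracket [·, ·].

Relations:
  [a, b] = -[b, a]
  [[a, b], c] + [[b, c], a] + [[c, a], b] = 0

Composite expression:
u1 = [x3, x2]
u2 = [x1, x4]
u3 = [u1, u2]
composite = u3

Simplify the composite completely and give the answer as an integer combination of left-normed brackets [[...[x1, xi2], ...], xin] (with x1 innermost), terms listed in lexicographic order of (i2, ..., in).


[[[x1, x4], x2], x3] - [[[x1, x4], x3], x2]

A multilinear Lie element is pinned by x1-initial words (x1 innermost).
Composite bracket: [[x3, x2], [x1, x4]]
Applying ab - ba throughout gives 8 signed words (2^3 = 8).
The x1-initial words carry the normal form:
  x1x4x2x3 appears with sign +1, giving the term +[[[x1, x4], x2], x3]
  x1x4x3x2 appears with sign -1, giving the term -[[[x1, x4], x3], x2]


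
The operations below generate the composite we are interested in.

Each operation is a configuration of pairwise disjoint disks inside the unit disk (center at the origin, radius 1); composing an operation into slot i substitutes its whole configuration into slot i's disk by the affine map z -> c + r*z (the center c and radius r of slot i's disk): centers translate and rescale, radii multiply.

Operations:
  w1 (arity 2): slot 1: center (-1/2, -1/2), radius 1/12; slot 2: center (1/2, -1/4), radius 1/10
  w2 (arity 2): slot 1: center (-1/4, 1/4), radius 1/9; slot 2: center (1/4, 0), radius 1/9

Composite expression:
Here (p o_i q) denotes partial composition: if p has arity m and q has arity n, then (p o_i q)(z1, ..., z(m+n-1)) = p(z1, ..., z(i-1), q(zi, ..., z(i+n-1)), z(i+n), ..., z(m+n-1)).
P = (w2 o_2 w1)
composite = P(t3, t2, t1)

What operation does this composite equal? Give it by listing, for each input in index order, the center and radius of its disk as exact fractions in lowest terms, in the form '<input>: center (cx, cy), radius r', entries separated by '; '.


t1: center (11/36, -1/36), radius 1/90; t2: center (7/36, -1/18), radius 1/108; t3: center (-1/4, 1/4), radius 1/9


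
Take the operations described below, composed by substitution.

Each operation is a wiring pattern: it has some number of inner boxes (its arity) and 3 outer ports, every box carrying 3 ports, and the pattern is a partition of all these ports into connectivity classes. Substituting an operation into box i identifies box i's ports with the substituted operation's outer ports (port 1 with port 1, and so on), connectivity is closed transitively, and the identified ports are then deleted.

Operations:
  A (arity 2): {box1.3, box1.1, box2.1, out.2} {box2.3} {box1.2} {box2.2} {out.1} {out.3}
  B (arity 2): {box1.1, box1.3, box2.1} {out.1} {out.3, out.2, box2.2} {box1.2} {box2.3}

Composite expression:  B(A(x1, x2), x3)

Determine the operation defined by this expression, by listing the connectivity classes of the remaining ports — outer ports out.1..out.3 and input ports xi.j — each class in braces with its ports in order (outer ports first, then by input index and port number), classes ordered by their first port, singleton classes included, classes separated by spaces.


After gluing at B, chains via deleted ports link the x-ports.
the subtree at A composes to {out.1} {out.2, x1.1, x1.3, x2.1} {out.3} {x1.2} {x2.2} {x2.3} on (x1, x2); out.j = own outer ports
the subtree at B composes to {out.1} {out.2, out.3, x3.2} {x1.1, x1.3, x2.1} {x1.2} {x2.2} {x2.3} {x3.1} {x3.3} on (x1, x2, x3); out.j = own outer ports

{out.1} {out.2, out.3, x3.2} {x1.1, x1.3, x2.1} {x1.2} {x2.2} {x2.3} {x3.1} {x3.3}


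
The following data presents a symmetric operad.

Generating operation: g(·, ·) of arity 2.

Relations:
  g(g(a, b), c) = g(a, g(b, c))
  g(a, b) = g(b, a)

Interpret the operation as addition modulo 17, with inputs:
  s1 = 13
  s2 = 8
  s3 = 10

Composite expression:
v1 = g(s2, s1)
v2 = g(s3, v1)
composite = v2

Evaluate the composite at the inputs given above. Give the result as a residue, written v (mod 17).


g(s2, s1) = 4
g(s3, g(s2, s1)) = 14

14 (mod 17)


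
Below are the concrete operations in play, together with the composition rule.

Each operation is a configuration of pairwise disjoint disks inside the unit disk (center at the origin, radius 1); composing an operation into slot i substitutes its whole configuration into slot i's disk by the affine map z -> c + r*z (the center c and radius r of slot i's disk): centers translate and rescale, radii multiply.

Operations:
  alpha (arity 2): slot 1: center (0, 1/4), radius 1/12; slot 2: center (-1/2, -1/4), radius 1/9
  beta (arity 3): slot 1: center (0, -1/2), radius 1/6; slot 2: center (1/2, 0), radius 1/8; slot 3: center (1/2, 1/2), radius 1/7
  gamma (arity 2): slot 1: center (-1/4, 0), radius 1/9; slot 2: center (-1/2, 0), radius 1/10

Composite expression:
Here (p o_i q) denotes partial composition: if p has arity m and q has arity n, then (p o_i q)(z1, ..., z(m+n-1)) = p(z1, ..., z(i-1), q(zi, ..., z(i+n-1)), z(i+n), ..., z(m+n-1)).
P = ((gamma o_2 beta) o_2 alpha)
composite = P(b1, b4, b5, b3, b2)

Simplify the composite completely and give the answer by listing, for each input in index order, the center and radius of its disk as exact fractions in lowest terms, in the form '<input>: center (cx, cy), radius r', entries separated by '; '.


b1: center (-1/4, 0), radius 1/9; b2: center (-9/20, 1/20), radius 1/70; b3: center (-9/20, 0), radius 1/80; b4: center (-1/2, -11/240), radius 1/720; b5: center (-61/120, -13/240), radius 1/540

Below gamma, radii multiply path by path; the b-disk centers shift.
b1 passes through 1 substitution, ending at center (-1/4, 0), radius 1/9
b4 passes through 3 substitutions, ending at center (-1/2, -11/240), radius 1/720
b5 passes through 3 substitutions, ending at center (-61/120, -13/240), radius 1/540
b3 passes through 2 substitutions, ending at center (-9/20, 0), radius 1/80
b2 passes through 2 substitutions, ending at center (-9/20, 1/20), radius 1/70


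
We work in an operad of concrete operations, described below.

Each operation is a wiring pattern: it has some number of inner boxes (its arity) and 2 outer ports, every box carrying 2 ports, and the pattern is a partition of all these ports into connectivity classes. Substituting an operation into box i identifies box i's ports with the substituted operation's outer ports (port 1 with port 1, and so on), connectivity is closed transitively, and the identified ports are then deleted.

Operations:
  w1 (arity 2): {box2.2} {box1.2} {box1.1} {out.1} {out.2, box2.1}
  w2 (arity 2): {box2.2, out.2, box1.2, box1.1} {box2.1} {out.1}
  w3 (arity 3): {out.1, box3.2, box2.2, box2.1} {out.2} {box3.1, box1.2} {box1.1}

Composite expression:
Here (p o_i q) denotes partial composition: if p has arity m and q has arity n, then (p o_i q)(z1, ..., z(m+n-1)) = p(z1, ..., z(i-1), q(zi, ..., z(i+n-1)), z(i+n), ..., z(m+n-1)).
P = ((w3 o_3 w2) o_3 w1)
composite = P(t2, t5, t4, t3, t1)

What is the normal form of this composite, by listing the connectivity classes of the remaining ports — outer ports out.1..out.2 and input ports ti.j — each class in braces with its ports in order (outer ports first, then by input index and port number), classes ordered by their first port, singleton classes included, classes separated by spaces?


{out.1, t1.2, t3.1, t5.1, t5.2} {out.2} {t1.1} {t2.1} {t2.2} {t3.2} {t4.1} {t4.2}

Substituting into w3 glues patterns; closure does the rest.
composing w1 on (t4, t3), with out.j its own outer ports: {out.1} {out.2, t3.1} {t3.2} {t4.1} {t4.2}
composing w2 on (t4, t3, t1), with out.j its own outer ports: {out.1} {out.2, t1.2, t3.1} {t1.1} {t3.2} {t4.1} {t4.2}
composing w3 on (t2, t5, t4, t3, t1), with out.j its own outer ports: {out.1, t1.2, t3.1, t5.1, t5.2} {out.2} {t1.1} {t2.1} {t2.2} {t3.2} {t4.1} {t4.2}


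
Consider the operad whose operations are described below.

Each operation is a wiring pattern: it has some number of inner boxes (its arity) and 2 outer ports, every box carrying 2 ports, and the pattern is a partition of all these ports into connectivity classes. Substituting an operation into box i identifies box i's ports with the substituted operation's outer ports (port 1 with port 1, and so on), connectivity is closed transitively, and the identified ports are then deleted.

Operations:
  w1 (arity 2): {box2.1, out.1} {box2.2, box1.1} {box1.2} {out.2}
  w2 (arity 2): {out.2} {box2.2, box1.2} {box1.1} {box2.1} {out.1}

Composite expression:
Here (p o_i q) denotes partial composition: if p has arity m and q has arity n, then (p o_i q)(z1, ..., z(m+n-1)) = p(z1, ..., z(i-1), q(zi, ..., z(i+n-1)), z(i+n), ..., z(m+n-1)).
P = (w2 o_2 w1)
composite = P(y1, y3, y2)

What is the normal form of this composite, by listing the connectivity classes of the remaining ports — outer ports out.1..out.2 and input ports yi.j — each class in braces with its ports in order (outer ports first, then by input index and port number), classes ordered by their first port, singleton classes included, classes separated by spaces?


{out.1} {out.2} {y1.1} {y1.2} {y2.1} {y2.2, y3.1} {y3.2}


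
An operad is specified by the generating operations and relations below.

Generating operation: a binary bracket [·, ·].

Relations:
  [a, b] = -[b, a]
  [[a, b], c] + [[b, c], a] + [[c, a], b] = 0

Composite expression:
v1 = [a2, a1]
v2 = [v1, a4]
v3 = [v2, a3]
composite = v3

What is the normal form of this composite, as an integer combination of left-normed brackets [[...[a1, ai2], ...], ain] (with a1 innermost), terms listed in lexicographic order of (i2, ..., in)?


-[[[a1, a2], a4], a3]

Antisymmetry and Jacobi reduce to a1-anchored left-normed brackets.
Composite bracket: [[[a2, a1], a4], a3]
Expanding via [a, b] = ab - ba: 8 signed words (2^3 = 8).
The a1-initial words carry the normal form:
  sign of a1a2a4a3 is -1, so it contributes -[[[a1, a2], a4], a3]


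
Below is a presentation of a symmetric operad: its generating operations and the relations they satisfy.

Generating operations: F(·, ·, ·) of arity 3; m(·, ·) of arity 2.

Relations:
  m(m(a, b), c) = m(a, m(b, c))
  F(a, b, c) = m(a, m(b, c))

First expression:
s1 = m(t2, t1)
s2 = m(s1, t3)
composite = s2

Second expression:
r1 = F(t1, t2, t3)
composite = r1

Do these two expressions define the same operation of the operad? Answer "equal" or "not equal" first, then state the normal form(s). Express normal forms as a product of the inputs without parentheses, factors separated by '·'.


not equal: they reduce to t2 · t1 · t3 and t1 · t2 · t3

The first expression reduces to t2 · t1 · t3
The second expression reduces to t1 · t2 · t3
The normal forms differ: not equal.


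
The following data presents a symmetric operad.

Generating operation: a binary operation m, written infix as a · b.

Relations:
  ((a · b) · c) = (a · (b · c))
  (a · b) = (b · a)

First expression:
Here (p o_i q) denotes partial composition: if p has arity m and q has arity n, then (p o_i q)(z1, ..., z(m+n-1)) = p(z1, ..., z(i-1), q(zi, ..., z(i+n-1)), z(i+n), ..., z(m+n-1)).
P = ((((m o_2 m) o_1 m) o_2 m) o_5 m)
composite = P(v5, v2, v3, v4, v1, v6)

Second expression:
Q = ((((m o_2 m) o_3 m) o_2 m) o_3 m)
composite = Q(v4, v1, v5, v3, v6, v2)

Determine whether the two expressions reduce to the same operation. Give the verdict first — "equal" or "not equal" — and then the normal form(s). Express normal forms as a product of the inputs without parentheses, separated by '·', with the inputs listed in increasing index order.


The first composite normalizes to v1 · v2 · v3 · v4 · v5 · v6
The second composite normalizes to v1 · v2 · v3 · v4 · v5 · v6
The forms coincide; equal.

equal; both compose to v1 · v2 · v3 · v4 · v5 · v6


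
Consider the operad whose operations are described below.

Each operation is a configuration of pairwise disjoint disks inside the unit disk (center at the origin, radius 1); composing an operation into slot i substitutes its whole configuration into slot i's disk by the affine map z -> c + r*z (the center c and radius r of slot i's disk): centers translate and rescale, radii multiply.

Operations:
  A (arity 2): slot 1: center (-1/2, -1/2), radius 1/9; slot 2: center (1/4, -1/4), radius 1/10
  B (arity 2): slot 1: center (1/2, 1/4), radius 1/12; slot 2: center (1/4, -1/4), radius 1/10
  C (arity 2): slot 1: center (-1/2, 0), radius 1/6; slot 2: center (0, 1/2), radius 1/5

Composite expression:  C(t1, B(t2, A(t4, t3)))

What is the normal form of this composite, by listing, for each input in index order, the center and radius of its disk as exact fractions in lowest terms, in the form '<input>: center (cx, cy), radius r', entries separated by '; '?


t1: center (-1/2, 0), radius 1/6; t2: center (1/10, 11/20), radius 1/60; t3: center (11/200, 89/200), radius 1/500; t4: center (1/25, 11/25), radius 1/450

Each t-disk chains the slot maps above it in C; radii multiply.
input t1: applying the 1 nested substitution gives center (-1/2, 0), radius 1/6
input t2: applying the 2 nested substitutions gives center (1/10, 11/20), radius 1/60
input t4: applying the 3 nested substitutions gives center (1/25, 11/25), radius 1/450
input t3: applying the 3 nested substitutions gives center (11/200, 89/200), radius 1/500


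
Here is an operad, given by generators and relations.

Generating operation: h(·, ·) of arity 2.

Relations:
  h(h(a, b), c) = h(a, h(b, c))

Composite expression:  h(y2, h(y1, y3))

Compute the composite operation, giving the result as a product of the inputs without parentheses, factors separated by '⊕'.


y2 ⊕ y1 ⊕ y3

Key point: h is associative — brackets drop, the y-order remains.
h(y1, y3) linearizes to y1 ⊕ y3
h(y2, h(y1, y3)) linearizes to y2 ⊕ y1 ⊕ y3


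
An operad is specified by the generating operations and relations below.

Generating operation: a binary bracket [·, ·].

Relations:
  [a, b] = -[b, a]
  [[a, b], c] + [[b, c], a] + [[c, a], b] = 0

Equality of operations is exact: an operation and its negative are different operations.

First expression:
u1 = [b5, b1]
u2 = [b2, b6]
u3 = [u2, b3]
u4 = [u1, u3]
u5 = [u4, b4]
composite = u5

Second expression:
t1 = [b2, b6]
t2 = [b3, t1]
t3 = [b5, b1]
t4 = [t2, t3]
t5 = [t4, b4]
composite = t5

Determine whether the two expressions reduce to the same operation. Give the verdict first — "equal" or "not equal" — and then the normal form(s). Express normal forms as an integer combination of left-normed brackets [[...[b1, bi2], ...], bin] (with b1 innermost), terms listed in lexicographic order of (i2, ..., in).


equal — both sides give -[[[[[b1, b5], b2], b6], b3], b4] + [[[[[b1, b5], b3], b2], b6], b4] - [[[[[b1, b5], b3], b6], b2], b4] + [[[[[b1, b5], b6], b2], b3], b4]

The first expression, normalized: -[[[[[b1, b5], b2], b6], b3], b4] + [[[[[b1, b5], b3], b2], b6], b4] - [[[[[b1, b5], b3], b6], b2], b4] + [[[[[b1, b5], b6], b2], b3], b4]
The second expression, normalized: -[[[[[b1, b5], b2], b6], b3], b4] + [[[[[b1, b5], b3], b2], b6], b4] - [[[[[b1, b5], b3], b6], b2], b4] + [[[[[b1, b5], b6], b2], b3], b4]
One common form — equal.


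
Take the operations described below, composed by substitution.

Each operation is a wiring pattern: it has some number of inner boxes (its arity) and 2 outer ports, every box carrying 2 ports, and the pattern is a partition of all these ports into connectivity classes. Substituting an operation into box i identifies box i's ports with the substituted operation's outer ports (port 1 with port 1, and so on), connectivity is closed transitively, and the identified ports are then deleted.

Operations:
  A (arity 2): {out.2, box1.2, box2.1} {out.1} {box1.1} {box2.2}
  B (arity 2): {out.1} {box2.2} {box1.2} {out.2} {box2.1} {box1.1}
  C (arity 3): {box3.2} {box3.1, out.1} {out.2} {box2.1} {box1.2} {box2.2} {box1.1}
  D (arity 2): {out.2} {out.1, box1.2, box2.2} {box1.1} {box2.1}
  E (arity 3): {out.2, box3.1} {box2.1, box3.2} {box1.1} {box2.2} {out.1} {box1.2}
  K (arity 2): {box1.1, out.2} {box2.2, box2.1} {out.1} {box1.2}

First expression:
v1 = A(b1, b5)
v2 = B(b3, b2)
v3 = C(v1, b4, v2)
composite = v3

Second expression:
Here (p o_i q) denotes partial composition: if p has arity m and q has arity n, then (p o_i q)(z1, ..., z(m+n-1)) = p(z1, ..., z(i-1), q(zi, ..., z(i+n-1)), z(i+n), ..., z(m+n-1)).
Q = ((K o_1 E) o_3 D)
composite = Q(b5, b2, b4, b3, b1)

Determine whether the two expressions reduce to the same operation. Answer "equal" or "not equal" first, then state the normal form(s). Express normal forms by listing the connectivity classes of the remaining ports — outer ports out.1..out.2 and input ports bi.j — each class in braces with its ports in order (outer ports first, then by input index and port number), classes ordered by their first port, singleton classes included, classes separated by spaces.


Reducing the first expression gives {out.1} {out.2} {b1.1} {b1.2, b5.1} {b2.1} {b2.2} {b3.1} {b3.2} {b4.1} {b4.2} {b5.2}
Reducing the second expression gives {out.1} {out.2} {b1.1, b1.2} {b2.1} {b2.2} {b3.1} {b3.2, b4.2} {b4.1} {b5.1} {b5.2}
They disagree, so not equal.

not equal — first {out.1} {out.2} {b1.1} {b1.2, b5.1} {b2.1} {b2.2} {b3.1} {b3.2} {b4.1} {b4.2} {b5.2}, second {out.1} {out.2} {b1.1, b1.2} {b2.1} {b2.2} {b3.1} {b3.2, b4.2} {b4.1} {b5.1} {b5.2}


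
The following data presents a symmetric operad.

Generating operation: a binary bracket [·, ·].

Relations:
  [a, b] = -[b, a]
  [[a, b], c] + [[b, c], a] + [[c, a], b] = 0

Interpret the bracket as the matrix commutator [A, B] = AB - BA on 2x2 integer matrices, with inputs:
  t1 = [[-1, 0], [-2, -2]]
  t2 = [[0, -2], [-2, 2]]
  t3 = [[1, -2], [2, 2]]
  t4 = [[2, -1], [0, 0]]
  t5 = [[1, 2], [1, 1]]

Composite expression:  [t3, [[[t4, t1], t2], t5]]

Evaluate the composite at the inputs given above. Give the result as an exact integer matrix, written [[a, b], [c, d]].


[[-24, -48], [-36, 24]]

[t4, t1] = [[2, 1], [4, -2]]
[[t4, t1], t2] = [[6, -6], [0, -6]]
[[[t4, t1], t2], t5] = [[-6, 24], [-12, 6]]
[t3, [[[t4, t1], t2], t5]] = [[-24, -48], [-36, 24]]


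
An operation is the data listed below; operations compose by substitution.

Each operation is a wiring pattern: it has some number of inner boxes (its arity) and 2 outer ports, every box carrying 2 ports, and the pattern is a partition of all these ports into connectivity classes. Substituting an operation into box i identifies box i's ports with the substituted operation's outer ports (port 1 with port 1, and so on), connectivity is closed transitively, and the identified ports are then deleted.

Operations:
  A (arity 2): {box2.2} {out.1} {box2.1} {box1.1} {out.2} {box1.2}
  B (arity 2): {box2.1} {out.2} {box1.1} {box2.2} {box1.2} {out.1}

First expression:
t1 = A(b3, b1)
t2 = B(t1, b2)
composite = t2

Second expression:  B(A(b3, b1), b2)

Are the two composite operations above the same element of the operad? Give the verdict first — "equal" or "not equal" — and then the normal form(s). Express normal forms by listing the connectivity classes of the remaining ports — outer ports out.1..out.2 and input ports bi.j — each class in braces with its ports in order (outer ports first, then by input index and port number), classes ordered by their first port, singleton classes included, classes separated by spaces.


equal; both compose to {out.1} {out.2} {b1.1} {b1.2} {b2.1} {b2.2} {b3.1} {b3.2}

In normal form, the first expression is {out.1} {out.2} {b1.1} {b1.2} {b2.1} {b2.2} {b3.1} {b3.2}
In normal form, the second expression is {out.1} {out.2} {b1.1} {b1.2} {b2.1} {b2.2} {b3.1} {b3.2}
Both agree, so they are equal.


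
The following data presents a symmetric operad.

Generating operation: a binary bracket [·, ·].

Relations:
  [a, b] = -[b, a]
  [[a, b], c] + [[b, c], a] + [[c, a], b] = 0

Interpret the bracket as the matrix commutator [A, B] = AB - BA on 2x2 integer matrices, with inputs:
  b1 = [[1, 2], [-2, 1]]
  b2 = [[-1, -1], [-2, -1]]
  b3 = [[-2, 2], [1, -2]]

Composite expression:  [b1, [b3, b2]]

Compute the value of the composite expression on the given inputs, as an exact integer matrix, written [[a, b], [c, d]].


[b3, b2] = [[-3, 0], [0, 3]]
[b1, [b3, b2]] = [[0, 12], [12, 0]]

[[0, 12], [12, 0]]


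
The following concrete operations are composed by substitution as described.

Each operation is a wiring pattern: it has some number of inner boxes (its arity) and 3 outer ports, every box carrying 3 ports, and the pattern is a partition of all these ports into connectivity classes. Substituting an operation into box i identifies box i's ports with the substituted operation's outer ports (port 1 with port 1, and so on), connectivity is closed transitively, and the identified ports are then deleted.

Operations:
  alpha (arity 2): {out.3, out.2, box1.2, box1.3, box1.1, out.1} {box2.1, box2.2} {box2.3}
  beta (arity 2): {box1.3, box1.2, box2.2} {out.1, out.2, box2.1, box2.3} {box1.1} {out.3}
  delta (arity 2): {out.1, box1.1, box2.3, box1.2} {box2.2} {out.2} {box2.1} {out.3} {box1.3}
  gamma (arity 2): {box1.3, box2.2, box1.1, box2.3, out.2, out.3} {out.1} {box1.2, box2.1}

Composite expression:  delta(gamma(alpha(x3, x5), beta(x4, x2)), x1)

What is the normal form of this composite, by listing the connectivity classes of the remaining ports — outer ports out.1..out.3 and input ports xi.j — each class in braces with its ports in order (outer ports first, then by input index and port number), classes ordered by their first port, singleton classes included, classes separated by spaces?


{out.1, x1.3, x2.1, x2.3, x3.1, x3.2, x3.3} {out.2} {out.3} {x1.1} {x1.2} {x2.2, x4.2, x4.3} {x4.1} {x5.1, x5.2} {x5.3}

After gluing at delta, chains via deleted ports link the x-ports.
stage alpha: inputs (x3, x5), connectivity {out.1, out.2, out.3, x3.1, x3.2, x3.3} {x5.1, x5.2} {x5.3}, out.j its boundary
stage beta: inputs (x4, x2), connectivity {out.1, out.2, x2.1, x2.3} {out.3} {x2.2, x4.2, x4.3} {x4.1}, out.j its boundary
stage gamma: inputs (x3, x5, x4, x2), connectivity {out.1} {out.2, out.3, x2.1, x2.3, x3.1, x3.2, x3.3} {x2.2, x4.2, x4.3} {x4.1} {x5.1, x5.2} {x5.3}, out.j its boundary
stage delta: inputs (x3, x5, x4, x2, x1), connectivity {out.1, x1.3, x2.1, x2.3, x3.1, x3.2, x3.3} {out.2} {out.3} {x1.1} {x1.2} {x2.2, x4.2, x4.3} {x4.1} {x5.1, x5.2} {x5.3}, out.j its boundary


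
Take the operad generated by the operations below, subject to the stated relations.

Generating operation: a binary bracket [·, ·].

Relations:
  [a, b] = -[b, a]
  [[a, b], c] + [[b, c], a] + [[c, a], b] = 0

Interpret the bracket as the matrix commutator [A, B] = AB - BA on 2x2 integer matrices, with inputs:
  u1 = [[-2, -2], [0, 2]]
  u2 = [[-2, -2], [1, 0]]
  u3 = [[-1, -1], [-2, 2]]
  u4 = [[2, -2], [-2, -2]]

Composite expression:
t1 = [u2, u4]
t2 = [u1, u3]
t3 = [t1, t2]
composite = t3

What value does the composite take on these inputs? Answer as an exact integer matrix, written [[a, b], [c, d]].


[[-96, -120], [96, 96]]

[u2, u4] = [[6, 12], [0, -6]]
[u1, u3] = [[4, -2], [-8, -4]]
[[u2, u4], [u1, u3]] = [[-96, -120], [96, 96]]


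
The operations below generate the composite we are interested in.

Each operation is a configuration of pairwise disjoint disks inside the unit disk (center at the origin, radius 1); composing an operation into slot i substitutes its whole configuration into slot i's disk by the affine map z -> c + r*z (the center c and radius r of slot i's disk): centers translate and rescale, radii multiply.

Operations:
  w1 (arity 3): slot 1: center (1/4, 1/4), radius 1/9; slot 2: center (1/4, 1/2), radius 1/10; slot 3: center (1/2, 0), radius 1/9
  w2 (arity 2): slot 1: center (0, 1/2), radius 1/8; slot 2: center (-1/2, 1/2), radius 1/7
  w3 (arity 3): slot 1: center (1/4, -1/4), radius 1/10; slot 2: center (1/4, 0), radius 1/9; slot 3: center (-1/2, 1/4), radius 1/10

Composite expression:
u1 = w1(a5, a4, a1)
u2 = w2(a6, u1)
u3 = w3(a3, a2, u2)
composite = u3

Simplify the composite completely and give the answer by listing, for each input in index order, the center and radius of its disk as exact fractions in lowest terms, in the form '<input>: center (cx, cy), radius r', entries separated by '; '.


a1: center (-19/35, 3/10), radius 1/630; a2: center (1/4, 0), radius 1/9; a3: center (1/4, -1/4), radius 1/10; a4: center (-153/280, 43/140), radius 1/700; a5: center (-153/280, 17/56), radius 1/630; a6: center (-1/2, 3/10), radius 1/80


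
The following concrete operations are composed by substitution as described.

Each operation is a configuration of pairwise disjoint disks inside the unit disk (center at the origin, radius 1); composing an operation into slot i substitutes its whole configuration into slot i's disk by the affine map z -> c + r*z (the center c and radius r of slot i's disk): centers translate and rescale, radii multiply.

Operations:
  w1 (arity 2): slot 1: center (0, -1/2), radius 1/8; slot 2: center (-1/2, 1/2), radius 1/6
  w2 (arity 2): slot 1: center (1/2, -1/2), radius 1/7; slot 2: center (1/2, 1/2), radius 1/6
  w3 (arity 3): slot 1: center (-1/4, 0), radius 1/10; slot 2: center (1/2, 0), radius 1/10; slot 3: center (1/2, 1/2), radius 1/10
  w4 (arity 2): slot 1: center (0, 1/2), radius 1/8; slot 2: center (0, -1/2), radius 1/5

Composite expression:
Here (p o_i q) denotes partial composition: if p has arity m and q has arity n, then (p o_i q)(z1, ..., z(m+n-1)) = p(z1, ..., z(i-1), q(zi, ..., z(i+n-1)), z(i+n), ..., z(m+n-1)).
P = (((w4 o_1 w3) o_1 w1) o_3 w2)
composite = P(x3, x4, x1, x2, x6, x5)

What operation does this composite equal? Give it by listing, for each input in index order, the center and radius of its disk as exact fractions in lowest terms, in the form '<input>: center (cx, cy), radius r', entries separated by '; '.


x1: center (11/160, 79/160), radius 1/560; x2: center (11/160, 81/160), radius 1/480; x3: center (-1/32, 79/160), radius 1/640; x4: center (-3/80, 81/160), radius 1/480; x5: center (0, -1/2), radius 1/5; x6: center (1/16, 9/16), radius 1/80

Nesting under w4 composes maps z -> c + r*z down each x-path.
x3 passes through 3 substitutions, ending at center (-1/32, 79/160), radius 1/640
x4 passes through 3 substitutions, ending at center (-3/80, 81/160), radius 1/480
x1 passes through 3 substitutions, ending at center (11/160, 79/160), radius 1/560
x2 passes through 3 substitutions, ending at center (11/160, 81/160), radius 1/480
x6 passes through 2 substitutions, ending at center (1/16, 9/16), radius 1/80
x5 passes through 1 substitution, ending at center (0, -1/2), radius 1/5


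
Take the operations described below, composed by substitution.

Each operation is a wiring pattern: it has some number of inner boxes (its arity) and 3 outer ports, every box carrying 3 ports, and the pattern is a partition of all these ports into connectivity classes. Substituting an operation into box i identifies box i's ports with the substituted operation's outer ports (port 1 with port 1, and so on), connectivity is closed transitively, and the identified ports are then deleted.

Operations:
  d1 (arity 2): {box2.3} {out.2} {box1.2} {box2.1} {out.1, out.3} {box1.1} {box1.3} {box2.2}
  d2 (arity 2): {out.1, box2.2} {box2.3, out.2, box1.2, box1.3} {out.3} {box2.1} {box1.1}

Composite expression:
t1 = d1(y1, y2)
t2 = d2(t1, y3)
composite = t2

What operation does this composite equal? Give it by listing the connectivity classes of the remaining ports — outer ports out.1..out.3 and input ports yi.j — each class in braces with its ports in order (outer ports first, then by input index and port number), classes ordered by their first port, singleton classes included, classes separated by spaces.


Treat the ports identified at d2 as solder joints: merge, then drop.
after d1, the pattern on (y1, y2) reads {out.1, out.3} {out.2} {y1.1} {y1.2} {y1.3} {y2.1} {y2.2} {y2.3} (out.j = its outer ports)
after d2, the pattern on (y1, y2, y3) reads {out.1, y3.2} {out.2, y3.3} {out.3} {y1.1} {y1.2} {y1.3} {y2.1} {y2.2} {y2.3} {y3.1} (out.j = its outer ports)

{out.1, y3.2} {out.2, y3.3} {out.3} {y1.1} {y1.2} {y1.3} {y2.1} {y2.2} {y2.3} {y3.1}


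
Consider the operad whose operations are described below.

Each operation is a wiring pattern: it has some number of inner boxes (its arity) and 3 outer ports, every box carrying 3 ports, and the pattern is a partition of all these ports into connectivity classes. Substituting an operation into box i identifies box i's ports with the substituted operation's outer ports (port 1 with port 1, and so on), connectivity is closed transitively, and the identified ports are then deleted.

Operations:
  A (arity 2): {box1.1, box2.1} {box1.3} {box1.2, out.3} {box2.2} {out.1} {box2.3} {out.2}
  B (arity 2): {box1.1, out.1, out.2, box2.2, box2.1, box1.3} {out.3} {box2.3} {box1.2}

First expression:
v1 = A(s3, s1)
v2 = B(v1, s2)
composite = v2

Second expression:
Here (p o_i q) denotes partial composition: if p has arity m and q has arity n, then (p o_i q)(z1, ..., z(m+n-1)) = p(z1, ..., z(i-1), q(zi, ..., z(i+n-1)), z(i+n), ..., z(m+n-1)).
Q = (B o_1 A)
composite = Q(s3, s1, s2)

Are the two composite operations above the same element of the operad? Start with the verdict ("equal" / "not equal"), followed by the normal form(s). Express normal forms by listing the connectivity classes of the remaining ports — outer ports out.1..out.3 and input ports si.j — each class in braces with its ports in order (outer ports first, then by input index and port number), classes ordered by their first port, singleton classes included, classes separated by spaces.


equal; both compose to {out.1, out.2, s2.1, s2.2, s3.2} {out.3} {s1.1, s3.1} {s1.2} {s1.3} {s2.3} {s3.3}

In normal form, the first expression is {out.1, out.2, s2.1, s2.2, s3.2} {out.3} {s1.1, s3.1} {s1.2} {s1.3} {s2.3} {s3.3}
In normal form, the second expression is {out.1, out.2, s2.1, s2.2, s3.2} {out.3} {s1.1, s3.1} {s1.2} {s1.3} {s2.3} {s3.3}
Both agree, so they are equal.


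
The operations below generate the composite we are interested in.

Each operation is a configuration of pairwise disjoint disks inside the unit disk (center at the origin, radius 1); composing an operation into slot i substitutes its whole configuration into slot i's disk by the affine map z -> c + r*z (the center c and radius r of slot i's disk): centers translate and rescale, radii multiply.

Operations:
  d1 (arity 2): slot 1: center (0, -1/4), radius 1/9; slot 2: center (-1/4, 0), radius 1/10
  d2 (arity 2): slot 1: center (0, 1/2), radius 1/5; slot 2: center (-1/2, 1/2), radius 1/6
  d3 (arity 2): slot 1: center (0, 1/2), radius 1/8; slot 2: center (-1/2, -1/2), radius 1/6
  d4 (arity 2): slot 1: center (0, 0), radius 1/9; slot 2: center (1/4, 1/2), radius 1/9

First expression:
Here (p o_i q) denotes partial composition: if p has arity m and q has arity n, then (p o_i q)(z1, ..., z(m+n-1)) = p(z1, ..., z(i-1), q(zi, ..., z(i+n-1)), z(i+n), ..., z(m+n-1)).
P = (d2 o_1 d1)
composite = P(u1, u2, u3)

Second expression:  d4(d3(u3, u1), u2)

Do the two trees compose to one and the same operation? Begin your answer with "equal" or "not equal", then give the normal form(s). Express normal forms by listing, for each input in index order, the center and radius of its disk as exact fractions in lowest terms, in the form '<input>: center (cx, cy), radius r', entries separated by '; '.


not equal — first u1: center (0, 9/20), radius 1/45; u2: center (-1/20, 1/2), radius 1/50; u3: center (-1/2, 1/2), radius 1/6, second u1: center (-1/18, -1/18), radius 1/54; u2: center (1/4, 1/2), radius 1/9; u3: center (0, 1/18), radius 1/72

Reducing the first expression gives u1: center (0, 9/20), radius 1/45; u2: center (-1/20, 1/2), radius 1/50; u3: center (-1/2, 1/2), radius 1/6
Reducing the second expression gives u1: center (-1/18, -1/18), radius 1/54; u2: center (1/4, 1/2), radius 1/9; u3: center (0, 1/18), radius 1/72
The normal forms differ: not equal.


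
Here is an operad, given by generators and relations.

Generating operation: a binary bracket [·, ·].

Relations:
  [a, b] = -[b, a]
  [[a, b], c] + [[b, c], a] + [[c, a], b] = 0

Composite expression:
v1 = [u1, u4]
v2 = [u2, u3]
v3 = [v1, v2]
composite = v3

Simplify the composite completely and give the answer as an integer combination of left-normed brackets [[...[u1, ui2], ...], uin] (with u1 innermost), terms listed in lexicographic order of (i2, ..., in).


[[[u1, u4], u2], u3] - [[[u1, u4], u3], u2]

Left-normed coefficients sit on the u1-initial expansion words.
Composite bracket: [[u1, u4], [u2, u3]]
Full expansion: 8 signed words from ab - ba (2^3 = 8).
The u1-initial words carry the normal form:
  from u1u4u2u3, sign +1: term +[[[u1, u4], u2], u3]
  from u1u4u3u2, sign -1: term -[[[u1, u4], u3], u2]


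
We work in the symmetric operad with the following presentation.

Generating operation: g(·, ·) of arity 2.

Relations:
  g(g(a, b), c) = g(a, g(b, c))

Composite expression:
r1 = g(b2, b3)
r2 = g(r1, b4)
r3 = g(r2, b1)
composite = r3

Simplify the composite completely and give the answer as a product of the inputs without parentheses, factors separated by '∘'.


All parenthesizations of g agree; list the b-inputs left to right.
g(b2, b3) spells out as b2 ∘ b3
g(g(b2, b3), b4) spells out as b2 ∘ b3 ∘ b4
g(g(g(b2, b3), b4), b1) spells out as b2 ∘ b3 ∘ b4 ∘ b1

b2 ∘ b3 ∘ b4 ∘ b1


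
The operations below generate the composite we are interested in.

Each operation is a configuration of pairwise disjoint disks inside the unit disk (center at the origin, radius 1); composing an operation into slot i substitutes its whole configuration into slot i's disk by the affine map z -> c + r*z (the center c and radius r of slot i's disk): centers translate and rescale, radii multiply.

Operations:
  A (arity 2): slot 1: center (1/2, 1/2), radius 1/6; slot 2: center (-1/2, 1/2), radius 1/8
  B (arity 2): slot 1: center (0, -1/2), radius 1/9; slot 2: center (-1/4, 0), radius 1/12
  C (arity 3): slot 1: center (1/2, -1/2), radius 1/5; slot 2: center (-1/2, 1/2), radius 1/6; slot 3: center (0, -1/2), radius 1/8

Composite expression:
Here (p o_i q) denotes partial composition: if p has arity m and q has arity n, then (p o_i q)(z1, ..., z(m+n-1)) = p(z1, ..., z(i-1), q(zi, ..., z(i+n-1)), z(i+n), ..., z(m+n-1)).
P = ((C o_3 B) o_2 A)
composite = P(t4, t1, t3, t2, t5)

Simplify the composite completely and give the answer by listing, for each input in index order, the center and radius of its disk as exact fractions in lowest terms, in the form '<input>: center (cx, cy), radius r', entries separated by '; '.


t1: center (-5/12, 7/12), radius 1/36; t2: center (0, -9/16), radius 1/72; t3: center (-7/12, 7/12), radius 1/48; t4: center (1/2, -1/2), radius 1/5; t5: center (-1/32, -1/2), radius 1/96

Only the slot chain above each t matters under C; compose those maps.
t4 passes through 1 substitution, ending at center (1/2, -1/2), radius 1/5
t1 passes through 2 substitutions, ending at center (-5/12, 7/12), radius 1/36
t3 passes through 2 substitutions, ending at center (-7/12, 7/12), radius 1/48
t2 passes through 2 substitutions, ending at center (0, -9/16), radius 1/72
t5 passes through 2 substitutions, ending at center (-1/32, -1/2), radius 1/96


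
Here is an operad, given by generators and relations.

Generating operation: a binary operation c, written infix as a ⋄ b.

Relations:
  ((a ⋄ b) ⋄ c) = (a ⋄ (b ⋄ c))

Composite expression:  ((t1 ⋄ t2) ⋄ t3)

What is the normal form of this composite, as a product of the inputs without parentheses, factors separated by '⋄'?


Under associativity of c, the answer is the t's in reading order.
(t1 ⋄ t2) spells out as t1 ⋄ t2
((t1 ⋄ t2) ⋄ t3) spells out as t1 ⋄ t2 ⋄ t3

t1 ⋄ t2 ⋄ t3


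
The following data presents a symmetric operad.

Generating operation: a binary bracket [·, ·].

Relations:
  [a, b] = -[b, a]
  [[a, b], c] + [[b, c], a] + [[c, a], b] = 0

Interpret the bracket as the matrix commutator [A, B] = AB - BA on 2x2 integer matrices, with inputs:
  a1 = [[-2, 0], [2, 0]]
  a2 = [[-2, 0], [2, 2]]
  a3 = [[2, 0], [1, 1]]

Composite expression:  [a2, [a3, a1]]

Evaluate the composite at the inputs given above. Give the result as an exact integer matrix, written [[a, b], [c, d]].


[[0, 0], [-16, 0]]


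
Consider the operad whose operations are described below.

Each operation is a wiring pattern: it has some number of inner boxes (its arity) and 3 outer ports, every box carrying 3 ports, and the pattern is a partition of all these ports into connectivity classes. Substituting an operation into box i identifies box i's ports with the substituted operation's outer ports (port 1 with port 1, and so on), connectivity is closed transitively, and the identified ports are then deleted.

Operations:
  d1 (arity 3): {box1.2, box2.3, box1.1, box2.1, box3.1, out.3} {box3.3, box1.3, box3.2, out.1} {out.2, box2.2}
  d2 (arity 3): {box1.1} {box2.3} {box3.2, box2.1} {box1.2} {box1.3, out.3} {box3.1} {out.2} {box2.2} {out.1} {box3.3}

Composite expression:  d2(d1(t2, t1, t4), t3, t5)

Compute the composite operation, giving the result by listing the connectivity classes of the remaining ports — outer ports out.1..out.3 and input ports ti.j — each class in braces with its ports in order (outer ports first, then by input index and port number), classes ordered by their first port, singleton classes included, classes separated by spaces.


Two ports join when wires chain via d2-identified ports.
the subtree at d1 composes to {out.1, t2.3, t4.2, t4.3} {out.2, t1.2} {out.3, t1.1, t1.3, t2.1, t2.2, t4.1} on (t2, t1, t4); out.j = own outer ports
the subtree at d2 composes to {out.1} {out.2} {out.3, t1.1, t1.3, t2.1, t2.2, t4.1} {t1.2} {t2.3, t4.2, t4.3} {t3.1, t5.2} {t3.2} {t3.3} {t5.1} {t5.3} on (t2, t1, t4, t3, t5); out.j = own outer ports

{out.1} {out.2} {out.3, t1.1, t1.3, t2.1, t2.2, t4.1} {t1.2} {t2.3, t4.2, t4.3} {t3.1, t5.2} {t3.2} {t3.3} {t5.1} {t5.3}


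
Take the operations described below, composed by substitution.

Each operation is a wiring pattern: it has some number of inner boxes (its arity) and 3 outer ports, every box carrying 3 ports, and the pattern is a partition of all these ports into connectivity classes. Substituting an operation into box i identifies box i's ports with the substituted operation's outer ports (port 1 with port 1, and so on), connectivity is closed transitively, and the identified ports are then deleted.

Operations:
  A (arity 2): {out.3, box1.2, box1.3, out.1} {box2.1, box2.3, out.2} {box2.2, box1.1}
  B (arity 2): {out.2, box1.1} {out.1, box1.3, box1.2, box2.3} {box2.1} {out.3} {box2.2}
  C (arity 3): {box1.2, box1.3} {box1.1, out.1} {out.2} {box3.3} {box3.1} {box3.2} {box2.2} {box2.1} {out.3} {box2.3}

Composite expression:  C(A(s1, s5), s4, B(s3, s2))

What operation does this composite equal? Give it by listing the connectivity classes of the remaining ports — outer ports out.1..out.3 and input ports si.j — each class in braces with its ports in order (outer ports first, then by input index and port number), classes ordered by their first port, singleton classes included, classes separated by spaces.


{out.1, s1.2, s1.3, s5.1, s5.3} {out.2} {out.3} {s1.1, s5.2} {s2.1} {s2.2} {s2.3, s3.2, s3.3} {s3.1} {s4.1} {s4.2} {s4.3}

Two ports join when wires chain via C-identified ports.
the subtree at A composes to {out.1, out.3, s1.2, s1.3} {out.2, s5.1, s5.3} {s1.1, s5.2} on (s1, s5); out.j = own outer ports
the subtree at B composes to {out.1, s2.3, s3.2, s3.3} {out.2, s3.1} {out.3} {s2.1} {s2.2} on (s3, s2); out.j = own outer ports
the subtree at C composes to {out.1, s1.2, s1.3, s5.1, s5.3} {out.2} {out.3} {s1.1, s5.2} {s2.1} {s2.2} {s2.3, s3.2, s3.3} {s3.1} {s4.1} {s4.2} {s4.3} on (s1, s5, s4, s3, s2); out.j = own outer ports
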